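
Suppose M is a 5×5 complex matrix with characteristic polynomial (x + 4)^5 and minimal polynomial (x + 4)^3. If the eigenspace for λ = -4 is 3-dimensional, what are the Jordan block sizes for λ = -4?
Block sizes for λ = -4: [3, 1, 1]

Step 1 — from the characteristic polynomial, algebraic multiplicity of λ = -4 is 5. From dim ker(M − (-4)·I) = 3, there are exactly 3 Jordan blocks for λ = -4.
Step 2 — from the minimal polynomial, the factor (x + 4)^3 tells us the largest block for λ = -4 has size 3.
Step 3 — with total size 5, 3 blocks, and largest block 3, the block sizes (in nonincreasing order) are [3, 1, 1].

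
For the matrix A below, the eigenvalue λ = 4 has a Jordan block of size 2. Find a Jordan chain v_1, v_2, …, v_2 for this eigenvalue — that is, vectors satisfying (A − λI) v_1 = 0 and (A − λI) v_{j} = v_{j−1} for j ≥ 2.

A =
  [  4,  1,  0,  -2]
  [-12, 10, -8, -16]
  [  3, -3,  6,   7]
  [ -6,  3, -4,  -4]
A Jordan chain for λ = 4 of length 2:
v_1 = (0, -12, 3, -6)ᵀ
v_2 = (1, 0, 0, 0)ᵀ

Let N = A − (4)·I. We want v_2 with N^2 v_2 = 0 but N^1 v_2 ≠ 0; then v_{j-1} := N · v_j for j = 2, …, 2.

Pick v_2 = (1, 0, 0, 0)ᵀ.
Then v_1 = N · v_2 = (0, -12, 3, -6)ᵀ.

Sanity check: (A − (4)·I) v_1 = (0, 0, 0, 0)ᵀ = 0. ✓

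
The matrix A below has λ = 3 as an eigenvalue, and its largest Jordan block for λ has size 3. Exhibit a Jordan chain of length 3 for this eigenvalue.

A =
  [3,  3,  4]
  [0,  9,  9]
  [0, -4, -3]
A Jordan chain for λ = 3 of length 3:
v_1 = (2, 0, 0)ᵀ
v_2 = (3, 6, -4)ᵀ
v_3 = (0, 1, 0)ᵀ

Let N = A − (3)·I. We want v_3 with N^3 v_3 = 0 but N^2 v_3 ≠ 0; then v_{j-1} := N · v_j for j = 3, …, 2.

Pick v_3 = (0, 1, 0)ᵀ.
Then v_2 = N · v_3 = (3, 6, -4)ᵀ.
Then v_1 = N · v_2 = (2, 0, 0)ᵀ.

Sanity check: (A − (3)·I) v_1 = (0, 0, 0)ᵀ = 0. ✓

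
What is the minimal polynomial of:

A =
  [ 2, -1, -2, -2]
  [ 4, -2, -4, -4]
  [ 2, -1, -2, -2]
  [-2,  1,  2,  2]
x^2

The characteristic polynomial is χ_A(x) = x^4, so the eigenvalues are known. The minimal polynomial is
  m_A(x) = Π_λ (x − λ)^{k_λ}
where k_λ is the size of the *largest* Jordan block for λ (equivalently, the smallest k with (A − λI)^k v = 0 for every generalised eigenvector v of λ).

  λ = 0: largest Jordan block has size 2, contributing (x − 0)^2

So m_A(x) = x^2 = x^2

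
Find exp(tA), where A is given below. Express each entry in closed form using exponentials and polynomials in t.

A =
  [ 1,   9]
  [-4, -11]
e^{tA} =
  [6*t*exp(-5*t) + exp(-5*t), 9*t*exp(-5*t)]
  [-4*t*exp(-5*t), -6*t*exp(-5*t) + exp(-5*t)]

Strategy: write A = P · J · P⁻¹ where J is a Jordan canonical form, so e^{tA} = P · e^{tJ} · P⁻¹, and e^{tJ} can be computed block-by-block.

A has Jordan form
J =
  [-5,  1]
  [ 0, -5]
(up to reordering of blocks).

Per-block formulas:
  For a 2×2 Jordan block J_2(-5): exp(t · J_2(-5)) = e^(-5t)·(I + t·N), where N is the 2×2 nilpotent shift.

After assembling e^{tJ} and conjugating by P, we get:

e^{tA} =
  [6*t*exp(-5*t) + exp(-5*t), 9*t*exp(-5*t)]
  [-4*t*exp(-5*t), -6*t*exp(-5*t) + exp(-5*t)]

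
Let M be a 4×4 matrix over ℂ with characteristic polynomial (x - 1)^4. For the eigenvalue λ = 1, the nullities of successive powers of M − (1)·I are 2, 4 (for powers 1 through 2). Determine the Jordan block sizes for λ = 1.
Block sizes for λ = 1: [2, 2]

From the dimensions of kernels of powers, the number of Jordan blocks of size at least j is d_j − d_{j−1} where d_j = dim ker(N^j) (with d_0 = 0). Computing the differences gives [2, 2].
The number of blocks of size exactly k is (#blocks of size ≥ k) − (#blocks of size ≥ k + 1), so the partition is: 2 block(s) of size 2.
In nonincreasing order the block sizes are [2, 2].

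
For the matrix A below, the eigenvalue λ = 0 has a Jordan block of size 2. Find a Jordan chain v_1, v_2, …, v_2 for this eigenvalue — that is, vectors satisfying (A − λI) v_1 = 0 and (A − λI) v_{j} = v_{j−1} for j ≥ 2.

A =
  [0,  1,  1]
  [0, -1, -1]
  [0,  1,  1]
A Jordan chain for λ = 0 of length 2:
v_1 = (1, -1, 1)ᵀ
v_2 = (0, 1, 0)ᵀ

Let N = A − (0)·I. We want v_2 with N^2 v_2 = 0 but N^1 v_2 ≠ 0; then v_{j-1} := N · v_j for j = 2, …, 2.

Pick v_2 = (0, 1, 0)ᵀ.
Then v_1 = N · v_2 = (1, -1, 1)ᵀ.

Sanity check: (A − (0)·I) v_1 = (0, 0, 0)ᵀ = 0. ✓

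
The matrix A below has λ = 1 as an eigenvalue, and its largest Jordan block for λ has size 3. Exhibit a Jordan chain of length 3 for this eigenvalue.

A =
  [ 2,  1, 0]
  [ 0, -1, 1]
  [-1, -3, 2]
A Jordan chain for λ = 1 of length 3:
v_1 = (1, -1, -2)ᵀ
v_2 = (1, 0, -1)ᵀ
v_3 = (1, 0, 0)ᵀ

Let N = A − (1)·I. We want v_3 with N^3 v_3 = 0 but N^2 v_3 ≠ 0; then v_{j-1} := N · v_j for j = 3, …, 2.

Pick v_3 = (1, 0, 0)ᵀ.
Then v_2 = N · v_3 = (1, 0, -1)ᵀ.
Then v_1 = N · v_2 = (1, -1, -2)ᵀ.

Sanity check: (A − (1)·I) v_1 = (0, 0, 0)ᵀ = 0. ✓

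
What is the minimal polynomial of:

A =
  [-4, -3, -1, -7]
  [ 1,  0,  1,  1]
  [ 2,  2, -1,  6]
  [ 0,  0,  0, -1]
x^3 + 5*x^2 + 7*x + 3

The characteristic polynomial is χ_A(x) = (x + 1)^3*(x + 3), so the eigenvalues are known. The minimal polynomial is
  m_A(x) = Π_λ (x − λ)^{k_λ}
where k_λ is the size of the *largest* Jordan block for λ (equivalently, the smallest k with (A − λI)^k v = 0 for every generalised eigenvector v of λ).

  λ = -3: largest Jordan block has size 1, contributing (x + 3)
  λ = -1: largest Jordan block has size 2, contributing (x + 1)^2

So m_A(x) = (x + 1)^2*(x + 3) = x^3 + 5*x^2 + 7*x + 3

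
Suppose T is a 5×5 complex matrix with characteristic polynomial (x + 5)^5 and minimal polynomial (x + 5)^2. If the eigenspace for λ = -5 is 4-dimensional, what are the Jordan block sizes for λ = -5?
Block sizes for λ = -5: [2, 1, 1, 1]

Step 1 — from the characteristic polynomial, algebraic multiplicity of λ = -5 is 5. From dim ker(T − (-5)·I) = 4, there are exactly 4 Jordan blocks for λ = -5.
Step 2 — from the minimal polynomial, the factor (x + 5)^2 tells us the largest block for λ = -5 has size 2.
Step 3 — with total size 5, 4 blocks, and largest block 2, the block sizes (in nonincreasing order) are [2, 1, 1, 1].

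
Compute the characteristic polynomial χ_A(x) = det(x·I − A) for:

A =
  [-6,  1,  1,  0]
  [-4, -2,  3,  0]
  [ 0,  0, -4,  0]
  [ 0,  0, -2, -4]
x^4 + 16*x^3 + 96*x^2 + 256*x + 256

Expanding det(x·I − A) (e.g. by cofactor expansion or by noting that A is similar to its Jordan form J, which has the same characteristic polynomial as A) gives
  χ_A(x) = x^4 + 16*x^3 + 96*x^2 + 256*x + 256
which factors as (x + 4)^4. The eigenvalues (with algebraic multiplicities) are λ = -4 with multiplicity 4.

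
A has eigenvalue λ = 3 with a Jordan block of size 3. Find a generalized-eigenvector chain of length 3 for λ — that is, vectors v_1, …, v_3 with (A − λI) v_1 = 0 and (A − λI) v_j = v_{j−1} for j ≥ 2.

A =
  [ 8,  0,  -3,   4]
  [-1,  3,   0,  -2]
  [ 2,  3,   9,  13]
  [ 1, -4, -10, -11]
A Jordan chain for λ = 3 of length 3:
v_1 = (-2, 1, -2, 1)ᵀ
v_2 = (5, -1, 5, -3)ᵀ
v_3 = (1, 1, 0, 0)ᵀ

Let N = A − (3)·I. We want v_3 with N^3 v_3 = 0 but N^2 v_3 ≠ 0; then v_{j-1} := N · v_j for j = 3, …, 2.

Pick v_3 = (1, 1, 0, 0)ᵀ.
Then v_2 = N · v_3 = (5, -1, 5, -3)ᵀ.
Then v_1 = N · v_2 = (-2, 1, -2, 1)ᵀ.

Sanity check: (A − (3)·I) v_1 = (0, 0, 0, 0)ᵀ = 0. ✓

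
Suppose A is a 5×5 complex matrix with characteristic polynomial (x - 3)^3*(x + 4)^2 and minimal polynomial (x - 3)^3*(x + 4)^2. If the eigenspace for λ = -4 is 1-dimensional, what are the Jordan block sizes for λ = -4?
Block sizes for λ = -4: [2]

Step 1 — from the characteristic polynomial, algebraic multiplicity of λ = -4 is 2. From dim ker(A − (-4)·I) = 1, there are exactly 1 Jordan blocks for λ = -4.
Step 2 — from the minimal polynomial, the factor (x + 4)^2 tells us the largest block for λ = -4 has size 2.
Step 3 — with total size 2, 1 blocks, and largest block 2, the block sizes (in nonincreasing order) are [2].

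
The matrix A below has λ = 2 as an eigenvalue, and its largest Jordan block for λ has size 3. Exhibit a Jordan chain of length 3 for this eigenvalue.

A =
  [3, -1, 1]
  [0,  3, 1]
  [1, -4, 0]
A Jordan chain for λ = 2 of length 3:
v_1 = (2, 1, -1)ᵀ
v_2 = (1, 0, 1)ᵀ
v_3 = (1, 0, 0)ᵀ

Let N = A − (2)·I. We want v_3 with N^3 v_3 = 0 but N^2 v_3 ≠ 0; then v_{j-1} := N · v_j for j = 3, …, 2.

Pick v_3 = (1, 0, 0)ᵀ.
Then v_2 = N · v_3 = (1, 0, 1)ᵀ.
Then v_1 = N · v_2 = (2, 1, -1)ᵀ.

Sanity check: (A − (2)·I) v_1 = (0, 0, 0)ᵀ = 0. ✓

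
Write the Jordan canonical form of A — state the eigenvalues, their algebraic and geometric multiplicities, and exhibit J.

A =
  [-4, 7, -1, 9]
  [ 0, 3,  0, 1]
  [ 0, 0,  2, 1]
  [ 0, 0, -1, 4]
J_1(-4) ⊕ J_3(3)

The characteristic polynomial is
  det(x·I − A) = x^4 - 5*x^3 - 9*x^2 + 81*x - 108 = (x - 3)^3*(x + 4)

Eigenvalues and multiplicities (the geometric multiplicity of λ is n − rank(A − λI), which equals the number of Jordan blocks for λ):
  λ = -4: algebraic multiplicity = 1, geometric multiplicity = 1
  λ = 3: algebraic multiplicity = 3, geometric multiplicity = 1

Determining the block sizes for each eigenvalue:
  λ = -4: one block (gm = 1), so the single block has size am = 1 → block sizes [1]
  λ = 3: one block (gm = 1), so the single block has size am = 3 → block sizes [3]

Assembling the blocks gives a Jordan form
J =
  [-4, 0, 0, 0]
  [ 0, 3, 1, 0]
  [ 0, 0, 3, 1]
  [ 0, 0, 0, 3]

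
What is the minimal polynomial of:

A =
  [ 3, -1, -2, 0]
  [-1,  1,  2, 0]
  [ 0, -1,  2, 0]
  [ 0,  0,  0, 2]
x^3 - 6*x^2 + 12*x - 8

The characteristic polynomial is χ_A(x) = (x - 2)^4, so the eigenvalues are known. The minimal polynomial is
  m_A(x) = Π_λ (x − λ)^{k_λ}
where k_λ is the size of the *largest* Jordan block for λ (equivalently, the smallest k with (A − λI)^k v = 0 for every generalised eigenvector v of λ).

  λ = 2: largest Jordan block has size 3, contributing (x − 2)^3

So m_A(x) = (x - 2)^3 = x^3 - 6*x^2 + 12*x - 8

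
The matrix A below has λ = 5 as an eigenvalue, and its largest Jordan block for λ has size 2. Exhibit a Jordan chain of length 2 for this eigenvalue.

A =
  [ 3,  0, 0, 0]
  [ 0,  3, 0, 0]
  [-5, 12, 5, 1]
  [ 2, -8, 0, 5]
A Jordan chain for λ = 5 of length 2:
v_1 = (0, 0, 1, 0)ᵀ
v_2 = (0, 0, 0, 1)ᵀ

Let N = A − (5)·I. We want v_2 with N^2 v_2 = 0 but N^1 v_2 ≠ 0; then v_{j-1} := N · v_j for j = 2, …, 2.

Pick v_2 = (0, 0, 0, 1)ᵀ.
Then v_1 = N · v_2 = (0, 0, 1, 0)ᵀ.

Sanity check: (A − (5)·I) v_1 = (0, 0, 0, 0)ᵀ = 0. ✓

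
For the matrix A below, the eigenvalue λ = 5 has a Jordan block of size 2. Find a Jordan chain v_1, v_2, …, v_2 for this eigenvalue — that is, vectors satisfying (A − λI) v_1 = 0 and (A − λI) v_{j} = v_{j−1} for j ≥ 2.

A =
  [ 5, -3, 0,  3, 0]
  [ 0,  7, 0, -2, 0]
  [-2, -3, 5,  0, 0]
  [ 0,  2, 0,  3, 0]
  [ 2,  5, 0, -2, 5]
A Jordan chain for λ = 5 of length 2:
v_1 = (0, 0, -2, 0, 2)ᵀ
v_2 = (1, 0, 0, 0, 0)ᵀ

Let N = A − (5)·I. We want v_2 with N^2 v_2 = 0 but N^1 v_2 ≠ 0; then v_{j-1} := N · v_j for j = 2, …, 2.

Pick v_2 = (1, 0, 0, 0, 0)ᵀ.
Then v_1 = N · v_2 = (0, 0, -2, 0, 2)ᵀ.

Sanity check: (A − (5)·I) v_1 = (0, 0, 0, 0, 0)ᵀ = 0. ✓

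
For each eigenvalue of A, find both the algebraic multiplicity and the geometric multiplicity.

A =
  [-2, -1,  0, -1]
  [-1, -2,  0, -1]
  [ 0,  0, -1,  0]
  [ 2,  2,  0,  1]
λ = -1: alg = 4, geom = 3

Step 1 — factor the characteristic polynomial to read off the algebraic multiplicities:
  χ_A(x) = (x + 1)^4

Step 2 — compute geometric multiplicities via the rank-nullity identity g(λ) = n − rank(A − λI):
  rank(A − (-1)·I) = 1, so dim ker(A − (-1)·I) = n − 1 = 3

Summary:
  λ = -1: algebraic multiplicity = 4, geometric multiplicity = 3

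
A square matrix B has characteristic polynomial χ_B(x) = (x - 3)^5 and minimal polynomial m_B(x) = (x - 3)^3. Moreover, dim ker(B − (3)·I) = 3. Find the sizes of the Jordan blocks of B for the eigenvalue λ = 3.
Block sizes for λ = 3: [3, 1, 1]

Step 1 — from the characteristic polynomial, algebraic multiplicity of λ = 3 is 5. From dim ker(B − (3)·I) = 3, there are exactly 3 Jordan blocks for λ = 3.
Step 2 — from the minimal polynomial, the factor (x − 3)^3 tells us the largest block for λ = 3 has size 3.
Step 3 — with total size 5, 3 blocks, and largest block 3, the block sizes (in nonincreasing order) are [3, 1, 1].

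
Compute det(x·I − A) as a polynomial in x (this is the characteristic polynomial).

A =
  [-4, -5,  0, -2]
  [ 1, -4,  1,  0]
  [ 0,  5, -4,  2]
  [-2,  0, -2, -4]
x^4 + 16*x^3 + 96*x^2 + 256*x + 256

Expanding det(x·I − A) (e.g. by cofactor expansion or by noting that A is similar to its Jordan form J, which has the same characteristic polynomial as A) gives
  χ_A(x) = x^4 + 16*x^3 + 96*x^2 + 256*x + 256
which factors as (x + 4)^4. The eigenvalues (with algebraic multiplicities) are λ = -4 with multiplicity 4.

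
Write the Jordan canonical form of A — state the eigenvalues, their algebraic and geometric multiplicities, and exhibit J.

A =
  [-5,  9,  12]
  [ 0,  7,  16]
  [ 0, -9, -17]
J_2(-5) ⊕ J_1(-5)

The characteristic polynomial is
  det(x·I − A) = x^3 + 15*x^2 + 75*x + 125 = (x + 5)^3

Eigenvalues and multiplicities (the geometric multiplicity of λ is n − rank(A − λI), which equals the number of Jordan blocks for λ):
  λ = -5: algebraic multiplicity = 3, geometric multiplicity = 2

Determining the block sizes for each eigenvalue:
  λ = -5: 2 blocks summing to 3 forces exactly one block of size 2 and the rest size 1 → block sizes [2, 1]

Assembling the blocks gives a Jordan form
J =
  [-5,  1,  0]
  [ 0, -5,  0]
  [ 0,  0, -5]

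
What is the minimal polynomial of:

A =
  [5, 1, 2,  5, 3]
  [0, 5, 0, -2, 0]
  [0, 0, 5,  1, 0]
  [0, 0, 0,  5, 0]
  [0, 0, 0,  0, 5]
x^2 - 10*x + 25

The characteristic polynomial is χ_A(x) = (x - 5)^5, so the eigenvalues are known. The minimal polynomial is
  m_A(x) = Π_λ (x − λ)^{k_λ}
where k_λ is the size of the *largest* Jordan block for λ (equivalently, the smallest k with (A − λI)^k v = 0 for every generalised eigenvector v of λ).

  λ = 5: largest Jordan block has size 2, contributing (x − 5)^2

So m_A(x) = (x - 5)^2 = x^2 - 10*x + 25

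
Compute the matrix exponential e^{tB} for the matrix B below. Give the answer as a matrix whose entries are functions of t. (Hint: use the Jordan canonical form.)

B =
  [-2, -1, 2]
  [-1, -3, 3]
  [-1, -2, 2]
e^{tB} =
  [-t*exp(-t) + exp(-t), -t^2*exp(-t)/2 - t*exp(-t), t^2*exp(-t)/2 + 2*t*exp(-t)]
  [-t*exp(-t), -t^2*exp(-t)/2 - 2*t*exp(-t) + exp(-t), t^2*exp(-t)/2 + 3*t*exp(-t)]
  [-t*exp(-t), -t^2*exp(-t)/2 - 2*t*exp(-t), t^2*exp(-t)/2 + 3*t*exp(-t) + exp(-t)]

Strategy: write B = P · J · P⁻¹ where J is a Jordan canonical form, so e^{tB} = P · e^{tJ} · P⁻¹, and e^{tJ} can be computed block-by-block.

B has Jordan form
J =
  [-1,  1,  0]
  [ 0, -1,  1]
  [ 0,  0, -1]
(up to reordering of blocks).

Per-block formulas:
  For a 3×3 Jordan block J_3(-1): exp(t · J_3(-1)) = e^(-1t)·(I + t·N + (t^2/2)·N^2), where N is the 3×3 nilpotent shift.

After assembling e^{tJ} and conjugating by P, we get:

e^{tB} =
  [-t*exp(-t) + exp(-t), -t^2*exp(-t)/2 - t*exp(-t), t^2*exp(-t)/2 + 2*t*exp(-t)]
  [-t*exp(-t), -t^2*exp(-t)/2 - 2*t*exp(-t) + exp(-t), t^2*exp(-t)/2 + 3*t*exp(-t)]
  [-t*exp(-t), -t^2*exp(-t)/2 - 2*t*exp(-t), t^2*exp(-t)/2 + 3*t*exp(-t) + exp(-t)]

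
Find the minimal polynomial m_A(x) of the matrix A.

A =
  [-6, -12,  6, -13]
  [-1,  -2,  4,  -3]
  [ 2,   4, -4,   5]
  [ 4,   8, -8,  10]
x^4 + 2*x^3

The characteristic polynomial is χ_A(x) = x^3*(x + 2), so the eigenvalues are known. The minimal polynomial is
  m_A(x) = Π_λ (x − λ)^{k_λ}
where k_λ is the size of the *largest* Jordan block for λ (equivalently, the smallest k with (A − λI)^k v = 0 for every generalised eigenvector v of λ).

  λ = -2: largest Jordan block has size 1, contributing (x + 2)
  λ = 0: largest Jordan block has size 3, contributing (x − 0)^3

So m_A(x) = x^3*(x + 2) = x^4 + 2*x^3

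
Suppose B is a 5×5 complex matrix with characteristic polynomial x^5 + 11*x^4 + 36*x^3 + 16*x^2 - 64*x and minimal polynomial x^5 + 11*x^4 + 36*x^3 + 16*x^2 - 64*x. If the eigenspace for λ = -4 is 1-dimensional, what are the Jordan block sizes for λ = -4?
Block sizes for λ = -4: [3]

Step 1 — from the characteristic polynomial, algebraic multiplicity of λ = -4 is 3. From dim ker(B − (-4)·I) = 1, there are exactly 1 Jordan blocks for λ = -4.
Step 2 — from the minimal polynomial, the factor (x + 4)^3 tells us the largest block for λ = -4 has size 3.
Step 3 — with total size 3, 1 blocks, and largest block 3, the block sizes (in nonincreasing order) are [3].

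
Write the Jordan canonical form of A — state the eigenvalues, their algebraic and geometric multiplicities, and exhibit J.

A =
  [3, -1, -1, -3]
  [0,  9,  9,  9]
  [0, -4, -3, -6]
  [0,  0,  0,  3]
J_3(3) ⊕ J_1(3)

The characteristic polynomial is
  det(x·I − A) = x^4 - 12*x^3 + 54*x^2 - 108*x + 81 = (x - 3)^4

Eigenvalues and multiplicities (the geometric multiplicity of λ is n − rank(A − λI), which equals the number of Jordan blocks for λ):
  λ = 3: algebraic multiplicity = 4, geometric multiplicity = 2

Determining the block sizes for each eigenvalue:
  λ = 3: with am = 4 and gm = 2, the partition is not yet determined (e.g. several partitions of 4 into 2 parts exist). Let N = A − (3)·I. Computing rank(N^1) = 2, rank(N^2) = 1, rank(N^3) = 0; the number of blocks of size ≥ j is rank(N^{j−1}) − rank(N^j), giving [2, 1, 1]. So we have 1 block(s) of size 3, 1 block(s) of size 1 → block sizes [3, 1]

Assembling the blocks gives a Jordan form
J =
  [3, 1, 0, 0]
  [0, 3, 1, 0]
  [0, 0, 3, 0]
  [0, 0, 0, 3]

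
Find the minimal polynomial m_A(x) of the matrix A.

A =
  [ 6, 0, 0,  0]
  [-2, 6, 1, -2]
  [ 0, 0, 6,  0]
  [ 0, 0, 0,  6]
x^2 - 12*x + 36

The characteristic polynomial is χ_A(x) = (x - 6)^4, so the eigenvalues are known. The minimal polynomial is
  m_A(x) = Π_λ (x − λ)^{k_λ}
where k_λ is the size of the *largest* Jordan block for λ (equivalently, the smallest k with (A − λI)^k v = 0 for every generalised eigenvector v of λ).

  λ = 6: largest Jordan block has size 2, contributing (x − 6)^2

So m_A(x) = (x - 6)^2 = x^2 - 12*x + 36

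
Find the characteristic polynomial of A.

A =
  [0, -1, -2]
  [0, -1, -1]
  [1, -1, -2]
x^3 + 3*x^2 + 3*x + 1

Expanding det(x·I − A) (e.g. by cofactor expansion or by noting that A is similar to its Jordan form J, which has the same characteristic polynomial as A) gives
  χ_A(x) = x^3 + 3*x^2 + 3*x + 1
which factors as (x + 1)^3. The eigenvalues (with algebraic multiplicities) are λ = -1 with multiplicity 3.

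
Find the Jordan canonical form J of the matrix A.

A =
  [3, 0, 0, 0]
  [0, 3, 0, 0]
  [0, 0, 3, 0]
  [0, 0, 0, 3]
J_1(3) ⊕ J_1(3) ⊕ J_1(3) ⊕ J_1(3)

The characteristic polynomial is
  det(x·I − A) = x^4 - 12*x^3 + 54*x^2 - 108*x + 81 = (x - 3)^4

Eigenvalues and multiplicities (the geometric multiplicity of λ is n − rank(A − λI), which equals the number of Jordan blocks for λ):
  λ = 3: algebraic multiplicity = 4, geometric multiplicity = 4

Determining the block sizes for each eigenvalue:
  λ = 3: gm = am = 4, so every block has size 1 → block sizes [1, 1, 1, 1]

Assembling the blocks gives a Jordan form
J =
  [3, 0, 0, 0]
  [0, 3, 0, 0]
  [0, 0, 3, 0]
  [0, 0, 0, 3]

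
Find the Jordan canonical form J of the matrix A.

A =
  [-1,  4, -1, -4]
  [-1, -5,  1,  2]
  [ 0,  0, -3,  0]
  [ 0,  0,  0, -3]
J_3(-3) ⊕ J_1(-3)

The characteristic polynomial is
  det(x·I − A) = x^4 + 12*x^3 + 54*x^2 + 108*x + 81 = (x + 3)^4

Eigenvalues and multiplicities (the geometric multiplicity of λ is n − rank(A − λI), which equals the number of Jordan blocks for λ):
  λ = -3: algebraic multiplicity = 4, geometric multiplicity = 2

Determining the block sizes for each eigenvalue:
  λ = -3: with am = 4 and gm = 2, the partition is not yet determined (e.g. several partitions of 4 into 2 parts exist). Let N = A − (-3)·I. Computing rank(N^1) = 2, rank(N^2) = 1, rank(N^3) = 0; the number of blocks of size ≥ j is rank(N^{j−1}) − rank(N^j), giving [2, 1, 1]. So we have 1 block(s) of size 3, 1 block(s) of size 1 → block sizes [3, 1]

Assembling the blocks gives a Jordan form
J =
  [-3,  1,  0,  0]
  [ 0, -3,  1,  0]
  [ 0,  0, -3,  0]
  [ 0,  0,  0, -3]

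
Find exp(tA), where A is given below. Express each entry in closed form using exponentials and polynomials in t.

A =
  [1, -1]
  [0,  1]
e^{tA} =
  [exp(t), -t*exp(t)]
  [0, exp(t)]

Strategy: write A = P · J · P⁻¹ where J is a Jordan canonical form, so e^{tA} = P · e^{tJ} · P⁻¹, and e^{tJ} can be computed block-by-block.

A has Jordan form
J =
  [1, 1]
  [0, 1]
(up to reordering of blocks).

Per-block formulas:
  For a 2×2 Jordan block J_2(1): exp(t · J_2(1)) = e^(1t)·(I + t·N), where N is the 2×2 nilpotent shift.

After assembling e^{tJ} and conjugating by P, we get:

e^{tA} =
  [exp(t), -t*exp(t)]
  [0, exp(t)]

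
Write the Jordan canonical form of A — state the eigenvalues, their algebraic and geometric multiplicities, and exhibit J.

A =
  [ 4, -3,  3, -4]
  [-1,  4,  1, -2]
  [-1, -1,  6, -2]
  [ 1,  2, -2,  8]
J_1(5) ⊕ J_1(5) ⊕ J_2(6)

The characteristic polynomial is
  det(x·I − A) = x^4 - 22*x^3 + 181*x^2 - 660*x + 900 = (x - 6)^2*(x - 5)^2

Eigenvalues and multiplicities (the geometric multiplicity of λ is n − rank(A − λI), which equals the number of Jordan blocks for λ):
  λ = 5: algebraic multiplicity = 2, geometric multiplicity = 2
  λ = 6: algebraic multiplicity = 2, geometric multiplicity = 1

Determining the block sizes for each eigenvalue:
  λ = 5: gm = am = 2, so every block has size 1 → block sizes [1, 1]
  λ = 6: one block (gm = 1), so the single block has size am = 2 → block sizes [2]

Assembling the blocks gives a Jordan form
J =
  [5, 0, 0, 0]
  [0, 5, 0, 0]
  [0, 0, 6, 1]
  [0, 0, 0, 6]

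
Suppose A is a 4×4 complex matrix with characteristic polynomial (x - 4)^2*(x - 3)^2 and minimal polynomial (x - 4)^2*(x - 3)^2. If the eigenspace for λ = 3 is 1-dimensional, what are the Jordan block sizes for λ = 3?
Block sizes for λ = 3: [2]

Step 1 — from the characteristic polynomial, algebraic multiplicity of λ = 3 is 2. From dim ker(A − (3)·I) = 1, there are exactly 1 Jordan blocks for λ = 3.
Step 2 — from the minimal polynomial, the factor (x − 3)^2 tells us the largest block for λ = 3 has size 2.
Step 3 — with total size 2, 1 blocks, and largest block 2, the block sizes (in nonincreasing order) are [2].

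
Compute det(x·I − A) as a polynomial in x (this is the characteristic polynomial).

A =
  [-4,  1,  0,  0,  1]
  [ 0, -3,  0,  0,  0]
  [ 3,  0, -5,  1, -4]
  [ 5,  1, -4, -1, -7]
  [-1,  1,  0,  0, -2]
x^5 + 15*x^4 + 90*x^3 + 270*x^2 + 405*x + 243

Expanding det(x·I − A) (e.g. by cofactor expansion or by noting that A is similar to its Jordan form J, which has the same characteristic polynomial as A) gives
  χ_A(x) = x^5 + 15*x^4 + 90*x^3 + 270*x^2 + 405*x + 243
which factors as (x + 3)^5. The eigenvalues (with algebraic multiplicities) are λ = -3 with multiplicity 5.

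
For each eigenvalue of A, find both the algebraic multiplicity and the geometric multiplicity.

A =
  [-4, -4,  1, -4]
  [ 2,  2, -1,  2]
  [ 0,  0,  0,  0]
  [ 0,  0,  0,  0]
λ = -2: alg = 1, geom = 1; λ = 0: alg = 3, geom = 2

Step 1 — factor the characteristic polynomial to read off the algebraic multiplicities:
  χ_A(x) = x^3*(x + 2)

Step 2 — compute geometric multiplicities via the rank-nullity identity g(λ) = n − rank(A − λI):
  rank(A − (-2)·I) = 3, so dim ker(A − (-2)·I) = n − 3 = 1
  rank(A − (0)·I) = 2, so dim ker(A − (0)·I) = n − 2 = 2

Summary:
  λ = -2: algebraic multiplicity = 1, geometric multiplicity = 1
  λ = 0: algebraic multiplicity = 3, geometric multiplicity = 2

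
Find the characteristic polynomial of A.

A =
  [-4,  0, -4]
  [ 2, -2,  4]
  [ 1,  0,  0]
x^3 + 6*x^2 + 12*x + 8

Expanding det(x·I − A) (e.g. by cofactor expansion or by noting that A is similar to its Jordan form J, which has the same characteristic polynomial as A) gives
  χ_A(x) = x^3 + 6*x^2 + 12*x + 8
which factors as (x + 2)^3. The eigenvalues (with algebraic multiplicities) are λ = -2 with multiplicity 3.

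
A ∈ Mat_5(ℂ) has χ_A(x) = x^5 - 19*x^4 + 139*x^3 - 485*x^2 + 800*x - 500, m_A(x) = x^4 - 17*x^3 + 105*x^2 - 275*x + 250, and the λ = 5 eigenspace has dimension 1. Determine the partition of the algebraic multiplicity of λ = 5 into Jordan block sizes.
Block sizes for λ = 5: [3]

Step 1 — from the characteristic polynomial, algebraic multiplicity of λ = 5 is 3. From dim ker(A − (5)·I) = 1, there are exactly 1 Jordan blocks for λ = 5.
Step 2 — from the minimal polynomial, the factor (x − 5)^3 tells us the largest block for λ = 5 has size 3.
Step 3 — with total size 3, 1 blocks, and largest block 3, the block sizes (in nonincreasing order) are [3].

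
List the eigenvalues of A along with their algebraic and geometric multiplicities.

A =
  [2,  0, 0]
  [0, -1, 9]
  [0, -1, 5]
λ = 2: alg = 3, geom = 2

Step 1 — factor the characteristic polynomial to read off the algebraic multiplicities:
  χ_A(x) = (x - 2)^3

Step 2 — compute geometric multiplicities via the rank-nullity identity g(λ) = n − rank(A − λI):
  rank(A − (2)·I) = 1, so dim ker(A − (2)·I) = n − 1 = 2

Summary:
  λ = 2: algebraic multiplicity = 3, geometric multiplicity = 2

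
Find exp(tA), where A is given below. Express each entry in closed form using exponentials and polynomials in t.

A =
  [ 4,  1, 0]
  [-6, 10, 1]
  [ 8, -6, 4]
e^{tA} =
  [-t^2*exp(6*t) - 2*t*exp(6*t) + exp(6*t), t^2*exp(6*t) + t*exp(6*t), t^2*exp(6*t)/2]
  [-2*t^2*exp(6*t) - 6*t*exp(6*t), 2*t^2*exp(6*t) + 4*t*exp(6*t) + exp(6*t), t^2*exp(6*t) + t*exp(6*t)]
  [2*t^2*exp(6*t) + 8*t*exp(6*t), -2*t^2*exp(6*t) - 6*t*exp(6*t), -t^2*exp(6*t) - 2*t*exp(6*t) + exp(6*t)]

Strategy: write A = P · J · P⁻¹ where J is a Jordan canonical form, so e^{tA} = P · e^{tJ} · P⁻¹, and e^{tJ} can be computed block-by-block.

A has Jordan form
J =
  [6, 1, 0]
  [0, 6, 1]
  [0, 0, 6]
(up to reordering of blocks).

Per-block formulas:
  For a 3×3 Jordan block J_3(6): exp(t · J_3(6)) = e^(6t)·(I + t·N + (t^2/2)·N^2), where N is the 3×3 nilpotent shift.

After assembling e^{tJ} and conjugating by P, we get:

e^{tA} =
  [-t^2*exp(6*t) - 2*t*exp(6*t) + exp(6*t), t^2*exp(6*t) + t*exp(6*t), t^2*exp(6*t)/2]
  [-2*t^2*exp(6*t) - 6*t*exp(6*t), 2*t^2*exp(6*t) + 4*t*exp(6*t) + exp(6*t), t^2*exp(6*t) + t*exp(6*t)]
  [2*t^2*exp(6*t) + 8*t*exp(6*t), -2*t^2*exp(6*t) - 6*t*exp(6*t), -t^2*exp(6*t) - 2*t*exp(6*t) + exp(6*t)]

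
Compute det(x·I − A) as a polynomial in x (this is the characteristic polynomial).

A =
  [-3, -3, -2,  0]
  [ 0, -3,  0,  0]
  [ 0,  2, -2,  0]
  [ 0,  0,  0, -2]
x^4 + 10*x^3 + 37*x^2 + 60*x + 36

Expanding det(x·I − A) (e.g. by cofactor expansion or by noting that A is similar to its Jordan form J, which has the same characteristic polynomial as A) gives
  χ_A(x) = x^4 + 10*x^3 + 37*x^2 + 60*x + 36
which factors as (x + 2)^2*(x + 3)^2. The eigenvalues (with algebraic multiplicities) are λ = -3 with multiplicity 2, λ = -2 with multiplicity 2.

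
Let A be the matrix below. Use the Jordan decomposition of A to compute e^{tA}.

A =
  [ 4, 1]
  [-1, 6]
e^{tA} =
  [-t*exp(5*t) + exp(5*t), t*exp(5*t)]
  [-t*exp(5*t), t*exp(5*t) + exp(5*t)]

Strategy: write A = P · J · P⁻¹ where J is a Jordan canonical form, so e^{tA} = P · e^{tJ} · P⁻¹, and e^{tJ} can be computed block-by-block.

A has Jordan form
J =
  [5, 1]
  [0, 5]
(up to reordering of blocks).

Per-block formulas:
  For a 2×2 Jordan block J_2(5): exp(t · J_2(5)) = e^(5t)·(I + t·N), where N is the 2×2 nilpotent shift.

After assembling e^{tJ} and conjugating by P, we get:

e^{tA} =
  [-t*exp(5*t) + exp(5*t), t*exp(5*t)]
  [-t*exp(5*t), t*exp(5*t) + exp(5*t)]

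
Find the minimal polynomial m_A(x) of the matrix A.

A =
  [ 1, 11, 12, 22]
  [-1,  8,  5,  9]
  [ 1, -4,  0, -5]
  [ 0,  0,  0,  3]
x^3 - 9*x^2 + 27*x - 27

The characteristic polynomial is χ_A(x) = (x - 3)^4, so the eigenvalues are known. The minimal polynomial is
  m_A(x) = Π_λ (x − λ)^{k_λ}
where k_λ is the size of the *largest* Jordan block for λ (equivalently, the smallest k with (A − λI)^k v = 0 for every generalised eigenvector v of λ).

  λ = 3: largest Jordan block has size 3, contributing (x − 3)^3

So m_A(x) = (x - 3)^3 = x^3 - 9*x^2 + 27*x - 27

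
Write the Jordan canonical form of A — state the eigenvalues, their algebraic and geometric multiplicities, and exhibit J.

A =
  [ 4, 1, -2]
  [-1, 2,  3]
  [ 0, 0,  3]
J_3(3)

The characteristic polynomial is
  det(x·I − A) = x^3 - 9*x^2 + 27*x - 27 = (x - 3)^3

Eigenvalues and multiplicities (the geometric multiplicity of λ is n − rank(A − λI), which equals the number of Jordan blocks for λ):
  λ = 3: algebraic multiplicity = 3, geometric multiplicity = 1

Determining the block sizes for each eigenvalue:
  λ = 3: one block (gm = 1), so the single block has size am = 3 → block sizes [3]

Assembling the blocks gives a Jordan form
J =
  [3, 1, 0]
  [0, 3, 1]
  [0, 0, 3]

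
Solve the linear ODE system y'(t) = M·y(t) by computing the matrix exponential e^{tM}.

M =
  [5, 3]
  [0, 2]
e^{tM} =
  [exp(5*t), exp(5*t) - exp(2*t)]
  [0, exp(2*t)]

Strategy: write M = P · J · P⁻¹ where J is a Jordan canonical form, so e^{tM} = P · e^{tJ} · P⁻¹, and e^{tJ} can be computed block-by-block.

M has Jordan form
J =
  [2, 0]
  [0, 5]
(up to reordering of blocks).

Per-block formulas:
  For a 1×1 block at λ = 5: exp(t · [5]) = [e^(5t)].
  For a 1×1 block at λ = 2: exp(t · [2]) = [e^(2t)].

After assembling e^{tJ} and conjugating by P, we get:

e^{tM} =
  [exp(5*t), exp(5*t) - exp(2*t)]
  [0, exp(2*t)]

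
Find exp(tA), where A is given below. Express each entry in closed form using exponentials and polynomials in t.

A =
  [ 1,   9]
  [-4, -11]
e^{tA} =
  [6*t*exp(-5*t) + exp(-5*t), 9*t*exp(-5*t)]
  [-4*t*exp(-5*t), -6*t*exp(-5*t) + exp(-5*t)]

Strategy: write A = P · J · P⁻¹ where J is a Jordan canonical form, so e^{tA} = P · e^{tJ} · P⁻¹, and e^{tJ} can be computed block-by-block.

A has Jordan form
J =
  [-5,  1]
  [ 0, -5]
(up to reordering of blocks).

Per-block formulas:
  For a 2×2 Jordan block J_2(-5): exp(t · J_2(-5)) = e^(-5t)·(I + t·N), where N is the 2×2 nilpotent shift.

After assembling e^{tJ} and conjugating by P, we get:

e^{tA} =
  [6*t*exp(-5*t) + exp(-5*t), 9*t*exp(-5*t)]
  [-4*t*exp(-5*t), -6*t*exp(-5*t) + exp(-5*t)]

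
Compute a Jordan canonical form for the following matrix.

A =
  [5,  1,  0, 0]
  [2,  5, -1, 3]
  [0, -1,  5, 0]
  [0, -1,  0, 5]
J_3(5) ⊕ J_1(5)

The characteristic polynomial is
  det(x·I − A) = x^4 - 20*x^3 + 150*x^2 - 500*x + 625 = (x - 5)^4

Eigenvalues and multiplicities (the geometric multiplicity of λ is n − rank(A − λI), which equals the number of Jordan blocks for λ):
  λ = 5: algebraic multiplicity = 4, geometric multiplicity = 2

Determining the block sizes for each eigenvalue:
  λ = 5: with am = 4 and gm = 2, the partition is not yet determined (e.g. several partitions of 4 into 2 parts exist). Let N = A − (5)·I. Computing rank(N^1) = 2, rank(N^2) = 1, rank(N^3) = 0; the number of blocks of size ≥ j is rank(N^{j−1}) − rank(N^j), giving [2, 1, 1]. So we have 1 block(s) of size 3, 1 block(s) of size 1 → block sizes [3, 1]

Assembling the blocks gives a Jordan form
J =
  [5, 1, 0, 0]
  [0, 5, 1, 0]
  [0, 0, 5, 0]
  [0, 0, 0, 5]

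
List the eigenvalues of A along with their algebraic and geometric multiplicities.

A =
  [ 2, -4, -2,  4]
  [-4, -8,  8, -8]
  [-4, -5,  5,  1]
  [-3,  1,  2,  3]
λ = -4: alg = 1, geom = 1; λ = 0: alg = 1, geom = 1; λ = 3: alg = 2, geom = 1

Step 1 — factor the characteristic polynomial to read off the algebraic multiplicities:
  χ_A(x) = x*(x - 3)^2*(x + 4)

Step 2 — compute geometric multiplicities via the rank-nullity identity g(λ) = n − rank(A − λI):
  rank(A − (-4)·I) = 3, so dim ker(A − (-4)·I) = n − 3 = 1
  rank(A − (0)·I) = 3, so dim ker(A − (0)·I) = n − 3 = 1
  rank(A − (3)·I) = 3, so dim ker(A − (3)·I) = n − 3 = 1

Summary:
  λ = -4: algebraic multiplicity = 1, geometric multiplicity = 1
  λ = 0: algebraic multiplicity = 1, geometric multiplicity = 1
  λ = 3: algebraic multiplicity = 2, geometric multiplicity = 1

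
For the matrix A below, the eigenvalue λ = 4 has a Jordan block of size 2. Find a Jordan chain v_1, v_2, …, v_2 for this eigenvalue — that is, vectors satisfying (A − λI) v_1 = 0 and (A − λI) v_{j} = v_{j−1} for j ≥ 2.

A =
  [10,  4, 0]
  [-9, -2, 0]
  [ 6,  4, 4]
A Jordan chain for λ = 4 of length 2:
v_1 = (6, -9, 6)ᵀ
v_2 = (1, 0, 0)ᵀ

Let N = A − (4)·I. We want v_2 with N^2 v_2 = 0 but N^1 v_2 ≠ 0; then v_{j-1} := N · v_j for j = 2, …, 2.

Pick v_2 = (1, 0, 0)ᵀ.
Then v_1 = N · v_2 = (6, -9, 6)ᵀ.

Sanity check: (A − (4)·I) v_1 = (0, 0, 0)ᵀ = 0. ✓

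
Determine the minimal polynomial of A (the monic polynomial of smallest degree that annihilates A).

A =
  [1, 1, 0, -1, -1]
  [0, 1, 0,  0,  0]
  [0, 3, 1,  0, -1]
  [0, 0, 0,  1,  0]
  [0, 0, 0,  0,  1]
x^2 - 2*x + 1

The characteristic polynomial is χ_A(x) = (x - 1)^5, so the eigenvalues are known. The minimal polynomial is
  m_A(x) = Π_λ (x − λ)^{k_λ}
where k_λ is the size of the *largest* Jordan block for λ (equivalently, the smallest k with (A − λI)^k v = 0 for every generalised eigenvector v of λ).

  λ = 1: largest Jordan block has size 2, contributing (x − 1)^2

So m_A(x) = (x - 1)^2 = x^2 - 2*x + 1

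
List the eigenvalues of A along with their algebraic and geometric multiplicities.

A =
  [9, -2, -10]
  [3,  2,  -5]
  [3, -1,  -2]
λ = 3: alg = 3, geom = 2

Step 1 — factor the characteristic polynomial to read off the algebraic multiplicities:
  χ_A(x) = (x - 3)^3

Step 2 — compute geometric multiplicities via the rank-nullity identity g(λ) = n − rank(A − λI):
  rank(A − (3)·I) = 1, so dim ker(A − (3)·I) = n − 1 = 2

Summary:
  λ = 3: algebraic multiplicity = 3, geometric multiplicity = 2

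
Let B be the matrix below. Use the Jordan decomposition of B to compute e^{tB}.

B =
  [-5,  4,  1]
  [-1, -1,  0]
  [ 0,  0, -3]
e^{tB} =
  [-2*t*exp(-3*t) + exp(-3*t), 4*t*exp(-3*t), -t^2*exp(-3*t) + t*exp(-3*t)]
  [-t*exp(-3*t), 2*t*exp(-3*t) + exp(-3*t), -t^2*exp(-3*t)/2]
  [0, 0, exp(-3*t)]

Strategy: write B = P · J · P⁻¹ where J is a Jordan canonical form, so e^{tB} = P · e^{tJ} · P⁻¹, and e^{tJ} can be computed block-by-block.

B has Jordan form
J =
  [-3,  1,  0]
  [ 0, -3,  1]
  [ 0,  0, -3]
(up to reordering of blocks).

Per-block formulas:
  For a 3×3 Jordan block J_3(-3): exp(t · J_3(-3)) = e^(-3t)·(I + t·N + (t^2/2)·N^2), where N is the 3×3 nilpotent shift.

After assembling e^{tJ} and conjugating by P, we get:

e^{tB} =
  [-2*t*exp(-3*t) + exp(-3*t), 4*t*exp(-3*t), -t^2*exp(-3*t) + t*exp(-3*t)]
  [-t*exp(-3*t), 2*t*exp(-3*t) + exp(-3*t), -t^2*exp(-3*t)/2]
  [0, 0, exp(-3*t)]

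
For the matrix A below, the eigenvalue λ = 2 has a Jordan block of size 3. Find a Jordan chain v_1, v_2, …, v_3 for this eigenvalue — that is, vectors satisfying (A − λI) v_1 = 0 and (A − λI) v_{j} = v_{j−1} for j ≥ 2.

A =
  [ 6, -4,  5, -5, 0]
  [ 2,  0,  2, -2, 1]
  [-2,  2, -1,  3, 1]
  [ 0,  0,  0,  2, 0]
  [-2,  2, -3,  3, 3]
A Jordan chain for λ = 2 of length 3:
v_1 = (-2, -2, 0, 0, 0)ᵀ
v_2 = (4, 2, -2, 0, -2)ᵀ
v_3 = (1, 0, 0, 0, 0)ᵀ

Let N = A − (2)·I. We want v_3 with N^3 v_3 = 0 but N^2 v_3 ≠ 0; then v_{j-1} := N · v_j for j = 3, …, 2.

Pick v_3 = (1, 0, 0, 0, 0)ᵀ.
Then v_2 = N · v_3 = (4, 2, -2, 0, -2)ᵀ.
Then v_1 = N · v_2 = (-2, -2, 0, 0, 0)ᵀ.

Sanity check: (A − (2)·I) v_1 = (0, 0, 0, 0, 0)ᵀ = 0. ✓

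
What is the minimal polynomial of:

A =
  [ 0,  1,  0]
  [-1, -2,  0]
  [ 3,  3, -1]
x^2 + 2*x + 1

The characteristic polynomial is χ_A(x) = (x + 1)^3, so the eigenvalues are known. The minimal polynomial is
  m_A(x) = Π_λ (x − λ)^{k_λ}
where k_λ is the size of the *largest* Jordan block for λ (equivalently, the smallest k with (A − λI)^k v = 0 for every generalised eigenvector v of λ).

  λ = -1: largest Jordan block has size 2, contributing (x + 1)^2

So m_A(x) = (x + 1)^2 = x^2 + 2*x + 1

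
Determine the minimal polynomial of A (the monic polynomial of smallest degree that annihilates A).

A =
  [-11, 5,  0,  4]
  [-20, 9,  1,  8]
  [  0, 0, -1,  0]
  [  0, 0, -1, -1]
x^3 + 3*x^2 + 3*x + 1

The characteristic polynomial is χ_A(x) = (x + 1)^4, so the eigenvalues are known. The minimal polynomial is
  m_A(x) = Π_λ (x − λ)^{k_λ}
where k_λ is the size of the *largest* Jordan block for λ (equivalently, the smallest k with (A − λI)^k v = 0 for every generalised eigenvector v of λ).

  λ = -1: largest Jordan block has size 3, contributing (x + 1)^3

So m_A(x) = (x + 1)^3 = x^3 + 3*x^2 + 3*x + 1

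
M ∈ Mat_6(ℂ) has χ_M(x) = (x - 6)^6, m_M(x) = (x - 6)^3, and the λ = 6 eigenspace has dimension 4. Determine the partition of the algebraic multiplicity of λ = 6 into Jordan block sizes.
Block sizes for λ = 6: [3, 1, 1, 1]

Step 1 — from the characteristic polynomial, algebraic multiplicity of λ = 6 is 6. From dim ker(M − (6)·I) = 4, there are exactly 4 Jordan blocks for λ = 6.
Step 2 — from the minimal polynomial, the factor (x − 6)^3 tells us the largest block for λ = 6 has size 3.
Step 3 — with total size 6, 4 blocks, and largest block 3, the block sizes (in nonincreasing order) are [3, 1, 1, 1].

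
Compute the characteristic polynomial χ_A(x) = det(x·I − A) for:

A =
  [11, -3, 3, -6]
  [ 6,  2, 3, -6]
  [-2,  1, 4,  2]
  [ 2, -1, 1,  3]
x^4 - 20*x^3 + 150*x^2 - 500*x + 625

Expanding det(x·I − A) (e.g. by cofactor expansion or by noting that A is similar to its Jordan form J, which has the same characteristic polynomial as A) gives
  χ_A(x) = x^4 - 20*x^3 + 150*x^2 - 500*x + 625
which factors as (x - 5)^4. The eigenvalues (with algebraic multiplicities) are λ = 5 with multiplicity 4.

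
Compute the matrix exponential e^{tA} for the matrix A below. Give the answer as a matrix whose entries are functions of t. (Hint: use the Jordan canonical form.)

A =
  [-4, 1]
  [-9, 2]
e^{tA} =
  [-3*t*exp(-t) + exp(-t), t*exp(-t)]
  [-9*t*exp(-t), 3*t*exp(-t) + exp(-t)]

Strategy: write A = P · J · P⁻¹ where J is a Jordan canonical form, so e^{tA} = P · e^{tJ} · P⁻¹, and e^{tJ} can be computed block-by-block.

A has Jordan form
J =
  [-1,  1]
  [ 0, -1]
(up to reordering of blocks).

Per-block formulas:
  For a 2×2 Jordan block J_2(-1): exp(t · J_2(-1)) = e^(-1t)·(I + t·N), where N is the 2×2 nilpotent shift.

After assembling e^{tJ} and conjugating by P, we get:

e^{tA} =
  [-3*t*exp(-t) + exp(-t), t*exp(-t)]
  [-9*t*exp(-t), 3*t*exp(-t) + exp(-t)]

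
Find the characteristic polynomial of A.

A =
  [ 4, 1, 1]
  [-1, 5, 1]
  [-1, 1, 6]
x^3 - 15*x^2 + 75*x - 125

Expanding det(x·I − A) (e.g. by cofactor expansion or by noting that A is similar to its Jordan form J, which has the same characteristic polynomial as A) gives
  χ_A(x) = x^3 - 15*x^2 + 75*x - 125
which factors as (x - 5)^3. The eigenvalues (with algebraic multiplicities) are λ = 5 with multiplicity 3.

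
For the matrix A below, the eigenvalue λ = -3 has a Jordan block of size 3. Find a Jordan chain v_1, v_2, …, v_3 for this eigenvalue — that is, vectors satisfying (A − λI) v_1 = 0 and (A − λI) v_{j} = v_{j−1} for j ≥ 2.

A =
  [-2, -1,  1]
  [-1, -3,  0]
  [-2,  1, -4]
A Jordan chain for λ = -3 of length 3:
v_1 = (0, -1, -1)ᵀ
v_2 = (1, -1, -2)ᵀ
v_3 = (1, 0, 0)ᵀ

Let N = A − (-3)·I. We want v_3 with N^3 v_3 = 0 but N^2 v_3 ≠ 0; then v_{j-1} := N · v_j for j = 3, …, 2.

Pick v_3 = (1, 0, 0)ᵀ.
Then v_2 = N · v_3 = (1, -1, -2)ᵀ.
Then v_1 = N · v_2 = (0, -1, -1)ᵀ.

Sanity check: (A − (-3)·I) v_1 = (0, 0, 0)ᵀ = 0. ✓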